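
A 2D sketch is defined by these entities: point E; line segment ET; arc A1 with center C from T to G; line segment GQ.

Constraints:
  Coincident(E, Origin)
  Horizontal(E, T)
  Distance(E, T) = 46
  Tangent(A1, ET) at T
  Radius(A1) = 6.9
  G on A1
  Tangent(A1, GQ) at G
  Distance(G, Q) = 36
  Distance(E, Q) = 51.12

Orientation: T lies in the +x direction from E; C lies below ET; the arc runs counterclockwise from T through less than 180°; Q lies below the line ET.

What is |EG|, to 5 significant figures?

39.638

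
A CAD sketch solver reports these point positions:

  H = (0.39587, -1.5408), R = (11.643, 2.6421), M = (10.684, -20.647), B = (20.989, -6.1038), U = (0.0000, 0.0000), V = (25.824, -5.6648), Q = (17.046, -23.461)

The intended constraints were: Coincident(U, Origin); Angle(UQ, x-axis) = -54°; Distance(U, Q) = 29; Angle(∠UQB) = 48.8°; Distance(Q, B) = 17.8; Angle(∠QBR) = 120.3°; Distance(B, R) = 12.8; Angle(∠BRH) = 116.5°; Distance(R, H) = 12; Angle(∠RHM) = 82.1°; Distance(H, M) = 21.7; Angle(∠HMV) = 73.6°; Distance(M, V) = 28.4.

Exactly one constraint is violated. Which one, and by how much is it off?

Distance(M, V) = 28.4 — off by 7.10.

U = (0.00, 0.00) ✓; UQ at -54.00° ✓; |UQ| = 29.00 ✓; ∠UQB = 48.80° ✓; |QB| = 17.80 ✓; ∠QBR = 120.3° ✓; |BR| = 12.80 ✓; ∠BRH = 116.5° ✓; |RH| = 12.00 ✓; ∠RHM = 82.10° ✓; |HM| = 21.70 ✓; ∠HMV = 73.60° ✓; |MV| = 21.30 ✗.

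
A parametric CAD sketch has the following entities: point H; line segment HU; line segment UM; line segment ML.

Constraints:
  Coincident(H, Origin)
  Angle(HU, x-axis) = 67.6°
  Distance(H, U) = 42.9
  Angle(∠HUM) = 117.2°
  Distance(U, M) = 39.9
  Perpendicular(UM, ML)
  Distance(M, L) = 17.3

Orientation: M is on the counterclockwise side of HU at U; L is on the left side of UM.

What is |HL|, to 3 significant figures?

63.1

H is at the origin; HU runs at 67.6° with length 42.9, so U = 42.9·(cos 67.6°, sin 67.6°) = (16.3, 39.7). ∠HUM = 117.2°, so UM runs at 67.6° + (180° − 117.2°) = 130° from the x-axis; with |UM| = 39.9, M = U + 39.9·(cos 130°, sin 130°) = (-9.51, 70.0). UM ⟂ ML; with |ML| = 17.3 on the left of UM, L = M + 17.3·(-0.762, -0.648) = (-22.7, 58.8). Then |HL| = |L − H| = 63.1.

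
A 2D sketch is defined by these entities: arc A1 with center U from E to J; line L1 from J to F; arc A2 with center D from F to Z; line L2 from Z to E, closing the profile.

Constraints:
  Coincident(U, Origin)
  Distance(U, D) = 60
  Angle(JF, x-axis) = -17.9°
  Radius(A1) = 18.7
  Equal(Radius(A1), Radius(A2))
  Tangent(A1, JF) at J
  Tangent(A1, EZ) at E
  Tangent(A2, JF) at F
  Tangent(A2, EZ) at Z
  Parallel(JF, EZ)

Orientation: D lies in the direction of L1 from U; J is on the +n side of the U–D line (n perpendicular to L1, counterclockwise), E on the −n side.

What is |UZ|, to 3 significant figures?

62.8

The slot axis is L1's direction at -17.9°, so u = (cos -17.9°, sin -17.9°) = (0.952, -0.307) and n = (−sin -17.9°, cos -17.9°) = (0.307, 0.952). U is at the origin and D lies 60.0 along u from U, so D = 60.0·u = (57.1, -18.4). Tangency of A1 to both parallel lines with radius 18.7 puts J and E at U ± 18.7·n: J = (5.75, 17.8), E = (-5.75, -17.8). Equal radii place F and Z the same way about D: F = D + 18.7·n = (62.8, -0.647), Z = D − 18.7·n = (51.3, -36.2). Then |UZ| = |Z − U| = 62.8.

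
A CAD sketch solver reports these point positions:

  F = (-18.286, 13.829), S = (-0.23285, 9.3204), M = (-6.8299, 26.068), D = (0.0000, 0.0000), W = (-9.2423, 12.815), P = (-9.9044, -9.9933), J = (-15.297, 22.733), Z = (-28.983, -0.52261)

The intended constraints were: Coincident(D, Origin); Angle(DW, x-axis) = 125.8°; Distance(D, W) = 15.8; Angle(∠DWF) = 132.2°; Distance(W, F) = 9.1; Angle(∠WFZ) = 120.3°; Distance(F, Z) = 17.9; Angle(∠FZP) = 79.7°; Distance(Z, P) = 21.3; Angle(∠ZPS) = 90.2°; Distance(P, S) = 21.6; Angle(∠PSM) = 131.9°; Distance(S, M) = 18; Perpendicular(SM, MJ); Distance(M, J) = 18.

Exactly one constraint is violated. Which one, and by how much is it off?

Distance(M, J) = 18 — off by 8.90.

D = (0.00, 0.00) ✓; DW at 125.8° ✓; |DW| = 15.80 ✓; ∠DWF = 132.2° ✓; |WF| = 9.100 ✓; ∠WFZ = 120.3° ✓; |FZ| = 17.90 ✓; ∠FZP = 79.70° ✓; |ZP| = 21.30 ✓; ∠ZPS = 90.20° ✓; |PS| = 21.60 ✓; ∠PSM = 131.9° ✓; |SM| = 18.00 ✓; ∠(SM, MJ) = 90.00° ✓; |MJ| = 9.100 ✗.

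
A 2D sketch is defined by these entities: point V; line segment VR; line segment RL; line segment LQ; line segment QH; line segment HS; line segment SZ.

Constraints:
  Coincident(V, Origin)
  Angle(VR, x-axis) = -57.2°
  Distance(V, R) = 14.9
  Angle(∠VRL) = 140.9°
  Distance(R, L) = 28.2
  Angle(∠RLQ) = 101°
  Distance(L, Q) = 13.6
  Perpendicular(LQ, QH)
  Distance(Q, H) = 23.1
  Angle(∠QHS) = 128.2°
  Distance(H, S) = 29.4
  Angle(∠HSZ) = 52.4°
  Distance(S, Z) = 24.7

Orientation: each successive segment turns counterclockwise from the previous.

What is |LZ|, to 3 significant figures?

19.2

∠QHS = 128.2° gives HS at -157° from the x-axis; with |HS| = 29.4, S = (-5.82, -9.51). ∠HSZ = 52.4° gives SZ at -29.7° from the x-axis; with |SZ| = 24.7, Z = (15.6, -21.8). Then |LZ| = |Z − L| = 19.2.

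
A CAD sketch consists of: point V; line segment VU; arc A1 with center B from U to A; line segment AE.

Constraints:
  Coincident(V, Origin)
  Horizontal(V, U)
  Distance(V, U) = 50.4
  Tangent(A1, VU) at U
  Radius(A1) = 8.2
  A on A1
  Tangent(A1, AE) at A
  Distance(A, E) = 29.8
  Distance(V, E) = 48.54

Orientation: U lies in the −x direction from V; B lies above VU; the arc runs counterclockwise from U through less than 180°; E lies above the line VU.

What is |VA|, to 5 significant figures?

42.937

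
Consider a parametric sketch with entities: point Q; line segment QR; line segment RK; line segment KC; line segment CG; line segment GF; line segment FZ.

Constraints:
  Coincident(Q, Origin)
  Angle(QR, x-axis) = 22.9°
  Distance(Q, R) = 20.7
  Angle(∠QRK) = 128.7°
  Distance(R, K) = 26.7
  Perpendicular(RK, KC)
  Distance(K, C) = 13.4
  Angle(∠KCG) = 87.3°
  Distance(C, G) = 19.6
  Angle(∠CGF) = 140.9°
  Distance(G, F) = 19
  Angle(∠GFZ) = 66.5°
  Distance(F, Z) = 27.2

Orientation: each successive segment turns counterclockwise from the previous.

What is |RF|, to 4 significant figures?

7.045

Q is at the origin; QR runs at 22.9° with length 20.7, so R = (19.07, 8.055). ∠QRK = 128.7° gives RK at 74.20° from the x-axis; with |RK| = 26.7, K = (26.34, 33.75). RK ⟂ KC, so KC runs at 164.2°; with |KC| = 13.4, C = (13.44, 37.39). ∠KCG = 87.3° gives CG at -103.1° from the x-axis; with |CG| = 19.6, G = (9.002, 18.30). ∠CGF = 140.9° gives GF at -64.00° from the x-axis; with |GF| = 19.0, F = (17.33, 1.228). Then |RF| = |F − R| = 7.045.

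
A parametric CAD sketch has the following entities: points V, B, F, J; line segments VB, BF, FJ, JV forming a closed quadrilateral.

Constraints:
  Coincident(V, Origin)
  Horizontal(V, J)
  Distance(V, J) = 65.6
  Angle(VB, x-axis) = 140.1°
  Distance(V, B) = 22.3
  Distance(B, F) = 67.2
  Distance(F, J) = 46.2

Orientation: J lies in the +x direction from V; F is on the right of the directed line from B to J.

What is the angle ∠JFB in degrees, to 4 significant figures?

93.65°

Checks: |BF| = 67.20 ✓; |FJ| = 46.20 ✓.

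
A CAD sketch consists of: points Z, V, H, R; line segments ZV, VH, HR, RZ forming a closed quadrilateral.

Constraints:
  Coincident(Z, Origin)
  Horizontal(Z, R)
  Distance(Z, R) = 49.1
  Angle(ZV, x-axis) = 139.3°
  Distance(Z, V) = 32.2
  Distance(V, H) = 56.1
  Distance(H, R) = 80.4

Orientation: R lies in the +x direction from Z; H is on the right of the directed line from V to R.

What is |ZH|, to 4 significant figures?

42.09

Checks: Z.y = 0.00, R.y = 0.00 ✓; |VH| = 56.10 ✓; |HR| = 80.40 ✓.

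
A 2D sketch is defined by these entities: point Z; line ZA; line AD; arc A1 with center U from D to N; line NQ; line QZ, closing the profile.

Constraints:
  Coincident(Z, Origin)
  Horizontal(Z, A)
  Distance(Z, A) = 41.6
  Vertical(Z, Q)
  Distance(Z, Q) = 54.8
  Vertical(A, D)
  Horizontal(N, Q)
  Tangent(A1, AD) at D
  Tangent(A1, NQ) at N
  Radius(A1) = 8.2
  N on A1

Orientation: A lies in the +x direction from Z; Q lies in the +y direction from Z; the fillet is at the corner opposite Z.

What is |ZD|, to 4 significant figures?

62.47

Z is at the origin; Z and A share the same y with |ZA| = 41.6 and A on the +x side, so A = (41.60, 0.000). Z and Q share the same x with |ZQ| = 54.8 and Q on the +y side, so Q = (0.000, 54.80). The virtual corner opposite Z is at (41.60, 54.80). A1 meets AD tangentially, so UD is at right angles to AD and the tangent condition forces UN to be normal to NQ, with radius 8.2, so the center U sits 8.2 in from both sides at U = (33.40, 46.60). That places the tangent points at D = (41.60, 46.60) on AD and N = (33.40, 54.80) on NQ. Then |ZD| = |D − Z| = 62.47.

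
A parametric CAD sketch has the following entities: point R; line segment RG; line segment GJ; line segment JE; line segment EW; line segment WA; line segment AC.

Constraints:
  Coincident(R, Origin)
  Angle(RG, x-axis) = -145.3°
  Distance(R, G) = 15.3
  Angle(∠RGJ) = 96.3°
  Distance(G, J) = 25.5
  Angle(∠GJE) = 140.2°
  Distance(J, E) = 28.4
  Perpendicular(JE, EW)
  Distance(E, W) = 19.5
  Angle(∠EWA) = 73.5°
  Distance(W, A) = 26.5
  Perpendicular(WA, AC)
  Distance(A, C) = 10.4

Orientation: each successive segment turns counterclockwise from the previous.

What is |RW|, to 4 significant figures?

40.69

∠GJE = 140.2° gives JE at -21.80° from the x-axis; with |JE| = 28.4, E = (25.92, -41.69). JE is perpendicular to EW, so EW runs at 68.20°; with |EW| = 19.5, W = (33.16, -23.58). Then |RW| = |W − R| = 40.69.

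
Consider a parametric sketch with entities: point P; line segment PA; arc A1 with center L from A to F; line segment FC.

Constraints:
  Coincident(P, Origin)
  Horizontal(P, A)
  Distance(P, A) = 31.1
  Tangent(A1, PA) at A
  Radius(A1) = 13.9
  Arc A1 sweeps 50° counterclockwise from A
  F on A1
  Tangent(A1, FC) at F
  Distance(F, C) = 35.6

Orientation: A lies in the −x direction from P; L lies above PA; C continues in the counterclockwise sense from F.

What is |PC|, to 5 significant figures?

32.328

P is at the origin; P and A share the same y with |PA| = 31.1 and A on the −x side, so A = (-31.100, 0.0000). Tangency of A1 to PA means the radius LA is perpendicular to PA, so L = A + (0, 13.9) = (-31.100, 13.900). On A1, A sits at bearing -90° from L; a 50° counterclockwise sweep puts F at bearing -40°, so F = L + 13.9·(cos -40°, sin -40°) = (-20.452, 4.9653). Tangency of A1 to FC means the radius LF is perpendicular to FC, so FC runs along (−sin -40°, cos -40°); with |FC| = 35.6, C = (2.4313, 32.236). Then |PC| = |C − P| = 32.328.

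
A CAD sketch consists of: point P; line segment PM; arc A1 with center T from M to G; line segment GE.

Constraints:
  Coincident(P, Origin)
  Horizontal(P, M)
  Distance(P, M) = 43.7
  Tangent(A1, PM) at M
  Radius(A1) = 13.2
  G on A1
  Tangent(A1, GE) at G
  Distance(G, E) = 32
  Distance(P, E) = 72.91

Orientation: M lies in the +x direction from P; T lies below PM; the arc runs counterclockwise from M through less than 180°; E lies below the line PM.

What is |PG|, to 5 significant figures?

41.244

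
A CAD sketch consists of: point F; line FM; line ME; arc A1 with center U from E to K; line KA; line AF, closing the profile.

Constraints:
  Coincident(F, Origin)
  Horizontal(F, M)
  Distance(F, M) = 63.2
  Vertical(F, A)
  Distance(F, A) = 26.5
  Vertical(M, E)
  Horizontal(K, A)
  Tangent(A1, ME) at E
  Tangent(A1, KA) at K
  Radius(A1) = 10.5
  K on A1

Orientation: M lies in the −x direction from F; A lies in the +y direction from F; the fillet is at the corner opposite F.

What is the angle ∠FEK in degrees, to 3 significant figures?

59.2°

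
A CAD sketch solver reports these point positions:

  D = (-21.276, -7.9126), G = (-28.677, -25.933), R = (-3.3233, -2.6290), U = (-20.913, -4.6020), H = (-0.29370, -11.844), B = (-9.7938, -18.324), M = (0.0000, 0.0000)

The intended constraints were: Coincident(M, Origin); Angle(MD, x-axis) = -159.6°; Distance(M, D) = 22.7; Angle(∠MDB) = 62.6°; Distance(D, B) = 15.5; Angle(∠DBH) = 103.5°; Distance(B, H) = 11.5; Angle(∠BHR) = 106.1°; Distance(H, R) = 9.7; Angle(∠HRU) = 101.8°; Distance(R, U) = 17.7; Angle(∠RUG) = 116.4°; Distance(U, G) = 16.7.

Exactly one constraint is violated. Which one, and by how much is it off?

Distance(U, G) = 16.7 — off by 6.00.

M = (0.00, 0.00) ✓; MD at -159.6° ✓; |MD| = 22.70 ✓; ∠MDB = 62.60° ✓; |DB| = 15.50 ✓; ∠DBH = 103.5° ✓; |BH| = 11.50 ✓; ∠BHR = 106.1° ✓; |HR| = 9.700 ✓; ∠HRU = 101.8° ✓; |RU| = 17.70 ✓; ∠RUG = 116.4° ✓; |UG| = 22.70 ✗.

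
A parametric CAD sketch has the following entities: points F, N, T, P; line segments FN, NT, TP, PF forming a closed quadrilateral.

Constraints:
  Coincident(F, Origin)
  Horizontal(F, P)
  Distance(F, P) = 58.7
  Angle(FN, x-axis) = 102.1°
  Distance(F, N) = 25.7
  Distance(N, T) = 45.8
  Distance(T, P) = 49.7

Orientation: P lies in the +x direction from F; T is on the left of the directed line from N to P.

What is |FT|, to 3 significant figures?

57.2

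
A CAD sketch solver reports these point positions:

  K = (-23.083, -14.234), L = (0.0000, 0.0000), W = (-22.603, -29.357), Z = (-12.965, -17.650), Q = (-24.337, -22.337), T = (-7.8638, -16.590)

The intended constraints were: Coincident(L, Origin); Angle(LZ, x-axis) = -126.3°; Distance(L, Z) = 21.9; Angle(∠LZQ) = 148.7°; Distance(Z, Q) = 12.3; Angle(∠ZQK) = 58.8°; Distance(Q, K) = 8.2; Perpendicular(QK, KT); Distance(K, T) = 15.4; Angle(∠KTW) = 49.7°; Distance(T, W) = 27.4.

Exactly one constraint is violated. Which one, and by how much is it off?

Distance(T, W) = 27.4 — off by 7.90.

L = (0.00, 0.00) ✓; LZ at -126.3° ✓; |LZ| = 21.90 ✓; ∠LZQ = 148.7° ✓; |ZQ| = 12.30 ✓; ∠ZQK = 58.80° ✓; |QK| = 8.199 ✓; ∠(QK, KT) = 90.00° ✓; |KT| = 15.40 ✓; ∠KTW = 49.70° ✓; |TW| = 19.50 ✗.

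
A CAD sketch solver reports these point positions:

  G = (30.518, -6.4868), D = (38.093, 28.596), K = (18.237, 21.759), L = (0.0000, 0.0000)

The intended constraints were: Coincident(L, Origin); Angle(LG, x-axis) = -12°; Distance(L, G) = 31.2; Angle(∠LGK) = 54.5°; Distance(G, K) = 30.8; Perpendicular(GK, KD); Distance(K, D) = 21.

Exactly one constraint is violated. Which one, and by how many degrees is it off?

Perpendicular(GK, KD) — off by 4.50°.

L = (0.00, 0.00) ✓; LG at -12.00° ✓; |LG| = 31.20 ✓; ∠LGK = 54.50° ✓; |GK| = 30.80 ✓; ∠(GK, KD) = 94.50° ✗; |KD| = 21.00 ✓.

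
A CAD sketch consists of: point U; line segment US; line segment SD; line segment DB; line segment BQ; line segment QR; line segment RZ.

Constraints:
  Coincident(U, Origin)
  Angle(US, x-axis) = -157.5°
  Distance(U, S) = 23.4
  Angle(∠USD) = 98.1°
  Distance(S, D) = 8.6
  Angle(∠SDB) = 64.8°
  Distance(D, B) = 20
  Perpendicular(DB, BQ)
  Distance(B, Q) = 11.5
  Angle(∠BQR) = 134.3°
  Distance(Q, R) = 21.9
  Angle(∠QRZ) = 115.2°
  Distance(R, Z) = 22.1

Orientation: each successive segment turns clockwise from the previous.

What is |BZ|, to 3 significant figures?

41.1

U is at the origin; US runs at -157.5° with length 23.4, so S = (-21.6, -8.95). ∠USD = 98.1° gives SD at 121° from the x-axis; with |SD| = 8.6, D = (-26.0, -1.55). ∠SDB = 64.8° gives DB at 5.40° from the x-axis; with |DB| = 20.0, B = (-6.09, 0.330). DB ⟂ BQ, so BQ runs at -84.6°; with |BQ| = 11.5, Q = (-5.00, -11.1). ∠BQR = 134.3° gives QR at -130° from the x-axis; with |QR| = 21.9, R = (-19.2, -27.8). ∠QRZ = 115.2° gives RZ at 165° from the x-axis; with |RZ| = 22.1, Z = (-40.5, -22.1). Then |BZ| = |Z − B| = 41.1.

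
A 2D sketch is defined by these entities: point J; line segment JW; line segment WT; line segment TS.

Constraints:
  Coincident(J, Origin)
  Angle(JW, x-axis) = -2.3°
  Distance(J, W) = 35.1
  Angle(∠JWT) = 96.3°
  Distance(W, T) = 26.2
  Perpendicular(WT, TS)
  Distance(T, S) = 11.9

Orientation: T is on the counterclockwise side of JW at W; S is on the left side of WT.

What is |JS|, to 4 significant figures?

37.84

J is at the origin; JW runs at -2.3° with length 35.1, so W = 35.1·(cos -2.3°, sin -2.3°) = (35.07, -1.409). ∠JWT = 96.3°, so WT runs at -2.3° + (180° − 96.3°) = 81.40° from the x-axis; with |WT| = 26.2, T = W + 26.2·(cos 81.40°, sin 81.40°) = (38.99, 24.50). WT is perpendicular to TS; with |TS| = 11.9 on the left of WT, S = T + 11.9·(-0.9888, 0.1495) = (27.22, 26.28). Then |JS| = |S − J| = 37.84.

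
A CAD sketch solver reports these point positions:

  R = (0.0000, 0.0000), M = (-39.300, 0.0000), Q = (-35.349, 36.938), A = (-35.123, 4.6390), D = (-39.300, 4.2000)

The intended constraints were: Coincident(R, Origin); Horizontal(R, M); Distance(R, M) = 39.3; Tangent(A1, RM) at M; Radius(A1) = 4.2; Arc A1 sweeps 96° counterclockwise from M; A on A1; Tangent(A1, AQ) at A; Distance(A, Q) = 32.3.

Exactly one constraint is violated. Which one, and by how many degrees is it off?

Tangent(A1, AQ) at A — off by 5.60°.

R = (0.00, 0.00) ✓; R.y = 0.00, M.y = 0.00 ✓; |RM| = 39.30 ✓; ∠(DM, MR) = 90.00° ✓; |DM| = 4.200 ✓; bearing(D→A) − bearing(D→M) = 96.00° ✓; |DA| = 4.200 ✓; ∠(DA, AQ) = 95.60° ✗; |AQ| = 32.30 ✓.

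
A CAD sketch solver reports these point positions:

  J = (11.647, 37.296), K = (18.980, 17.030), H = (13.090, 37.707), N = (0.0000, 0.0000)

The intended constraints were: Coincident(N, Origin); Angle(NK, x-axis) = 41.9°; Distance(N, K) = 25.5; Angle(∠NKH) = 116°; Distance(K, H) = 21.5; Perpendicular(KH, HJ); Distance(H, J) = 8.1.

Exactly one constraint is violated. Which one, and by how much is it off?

Distance(H, J) = 8.1 — off by 6.60.

N = (0.00, 0.00) ✓; NK at 41.90° ✓; |NK| = 25.50 ✓; ∠NKH = 116.0° ✓; |KH| = 21.50 ✓; ∠(KH, HJ) = 90.00° ✓; |HJ| = 1.500 ✗.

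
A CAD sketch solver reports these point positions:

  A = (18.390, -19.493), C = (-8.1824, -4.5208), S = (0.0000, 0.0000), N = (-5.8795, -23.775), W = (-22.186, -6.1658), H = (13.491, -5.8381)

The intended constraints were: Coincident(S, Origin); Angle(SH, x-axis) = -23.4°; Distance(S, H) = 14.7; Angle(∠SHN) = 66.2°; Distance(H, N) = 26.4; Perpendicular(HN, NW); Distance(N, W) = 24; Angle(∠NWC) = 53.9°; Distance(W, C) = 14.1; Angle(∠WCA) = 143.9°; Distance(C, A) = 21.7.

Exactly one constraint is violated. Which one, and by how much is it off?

Distance(C, A) = 21.7 — off by 8.80.

S = (0.00, 0.00) ✓; SH at -23.40° ✓; |SH| = 14.70 ✓; ∠SHN = 66.20° ✓; |HN| = 26.40 ✓; ∠(HN, NW) = 90.00° ✓; |NW| = 24.00 ✓; ∠NWC = 53.90° ✓; |WC| = 14.10 ✓; ∠WCA = 143.9° ✓; |CA| = 30.50 ✗.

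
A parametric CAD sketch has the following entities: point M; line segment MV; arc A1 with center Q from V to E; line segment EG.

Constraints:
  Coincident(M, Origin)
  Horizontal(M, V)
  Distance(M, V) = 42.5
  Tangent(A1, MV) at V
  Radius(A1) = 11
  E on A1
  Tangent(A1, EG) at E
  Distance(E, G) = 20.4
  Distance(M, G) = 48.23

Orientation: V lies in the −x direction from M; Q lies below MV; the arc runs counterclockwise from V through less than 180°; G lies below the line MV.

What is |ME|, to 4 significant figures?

53.53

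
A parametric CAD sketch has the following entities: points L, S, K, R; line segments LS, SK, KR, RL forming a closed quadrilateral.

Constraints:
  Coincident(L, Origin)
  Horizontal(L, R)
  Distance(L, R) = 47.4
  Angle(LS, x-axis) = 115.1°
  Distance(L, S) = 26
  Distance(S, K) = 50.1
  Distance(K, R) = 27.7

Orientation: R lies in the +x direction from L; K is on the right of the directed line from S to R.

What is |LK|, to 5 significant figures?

26.548

Checks: |SK| = 50.10 ✓; |KR| = 27.70 ✓.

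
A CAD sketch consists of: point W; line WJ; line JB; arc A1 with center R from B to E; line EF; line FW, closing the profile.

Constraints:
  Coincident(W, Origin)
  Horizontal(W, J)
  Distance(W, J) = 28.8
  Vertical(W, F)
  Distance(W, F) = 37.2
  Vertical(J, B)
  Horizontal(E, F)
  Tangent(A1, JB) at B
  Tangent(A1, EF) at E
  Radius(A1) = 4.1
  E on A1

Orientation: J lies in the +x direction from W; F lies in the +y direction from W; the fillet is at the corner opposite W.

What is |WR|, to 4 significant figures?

41.30

W is at the origin; WJ is horizontal with |WJ| = 28.8 and J on the +x side, so J = (28.80, 0.000). W and F share the same x with |WF| = 37.2 and F on the +y side, so F = (0.000, 37.20). The virtual corner opposite W is at (28.80, 37.20). Since A1 is tangent to JB there, RB ⟂ JB and since A1 is tangent to EF there, RE ⟂ EF, with radius 4.1, so the center R sits 4.1 in from both sides at R = (24.70, 33.10). Then |WR| = |R − W| = 41.30.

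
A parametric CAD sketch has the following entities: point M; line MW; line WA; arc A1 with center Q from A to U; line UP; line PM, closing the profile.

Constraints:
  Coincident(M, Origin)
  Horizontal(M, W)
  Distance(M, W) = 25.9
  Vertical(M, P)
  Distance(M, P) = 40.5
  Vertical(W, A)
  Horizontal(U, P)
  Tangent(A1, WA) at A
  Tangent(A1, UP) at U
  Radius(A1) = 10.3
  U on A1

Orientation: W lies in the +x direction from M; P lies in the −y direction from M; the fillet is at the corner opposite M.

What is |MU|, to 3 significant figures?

43.4

The virtual corner opposite M is at (25.9, -40.5). Tangency of A1 to WA means the radius QA is perpendicular to WA and A1 meets UP tangentially, so QU is at right angles to UP, with radius 10.3, so the center Q sits 10.3 in from both sides at Q = (15.6, -30.2). That places the tangent points at A = (25.9, -30.2) on WA and U = (15.6, -40.5) on UP. Then |MU| = |U − M| = 43.4.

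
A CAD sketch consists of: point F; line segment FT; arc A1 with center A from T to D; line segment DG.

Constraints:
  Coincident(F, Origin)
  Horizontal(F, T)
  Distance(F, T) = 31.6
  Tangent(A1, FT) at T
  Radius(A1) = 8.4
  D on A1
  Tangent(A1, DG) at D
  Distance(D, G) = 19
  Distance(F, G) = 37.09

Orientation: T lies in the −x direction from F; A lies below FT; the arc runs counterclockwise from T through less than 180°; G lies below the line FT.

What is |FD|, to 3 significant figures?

40.2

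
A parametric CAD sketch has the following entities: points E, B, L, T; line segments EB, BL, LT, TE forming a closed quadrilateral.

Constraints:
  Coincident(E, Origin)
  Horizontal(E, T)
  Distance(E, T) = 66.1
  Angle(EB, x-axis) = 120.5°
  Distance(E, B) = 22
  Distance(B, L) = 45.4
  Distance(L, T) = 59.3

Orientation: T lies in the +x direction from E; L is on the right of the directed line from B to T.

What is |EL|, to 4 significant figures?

23.42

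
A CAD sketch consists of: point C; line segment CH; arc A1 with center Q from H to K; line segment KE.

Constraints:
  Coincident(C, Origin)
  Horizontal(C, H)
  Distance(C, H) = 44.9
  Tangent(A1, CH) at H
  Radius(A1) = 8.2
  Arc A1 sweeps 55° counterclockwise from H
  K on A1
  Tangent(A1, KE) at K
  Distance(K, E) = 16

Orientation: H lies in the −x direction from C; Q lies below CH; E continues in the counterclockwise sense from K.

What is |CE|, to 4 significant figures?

63.02

C is at the origin; CH is horizontal with |CH| = 44.9 and H on the −x side, so H = (-44.90, 0.000). The tangent condition forces QH to be normal to CH, so Q = H + (0, -8.2) = (-44.90, -8.200). On A1, H sits at bearing 90° from Q; a 55° counterclockwise sweep puts K at bearing 145°, so K = Q + 8.2·(cos 145°, sin 145°) = (-51.62, -3.497). Since A1 is tangent to KE there, QK ⟂ KE, so KE runs along (−sin 145°, cos 145°); with |KE| = 16.0, E = (-60.79, -16.60). Then |CE| = |E − C| = 63.02.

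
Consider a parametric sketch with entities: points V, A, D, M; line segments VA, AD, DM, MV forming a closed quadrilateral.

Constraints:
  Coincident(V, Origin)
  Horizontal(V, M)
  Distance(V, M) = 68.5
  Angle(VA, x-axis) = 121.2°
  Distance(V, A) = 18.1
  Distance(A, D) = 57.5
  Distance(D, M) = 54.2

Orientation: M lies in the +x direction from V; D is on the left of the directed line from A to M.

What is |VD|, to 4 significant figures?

60.46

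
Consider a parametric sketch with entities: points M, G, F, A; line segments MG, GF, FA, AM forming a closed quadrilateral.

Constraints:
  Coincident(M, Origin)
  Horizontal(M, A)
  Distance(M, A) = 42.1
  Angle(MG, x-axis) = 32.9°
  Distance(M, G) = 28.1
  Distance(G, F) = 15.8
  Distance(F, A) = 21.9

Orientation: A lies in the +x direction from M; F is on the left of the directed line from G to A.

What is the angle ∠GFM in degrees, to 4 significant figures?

6.102°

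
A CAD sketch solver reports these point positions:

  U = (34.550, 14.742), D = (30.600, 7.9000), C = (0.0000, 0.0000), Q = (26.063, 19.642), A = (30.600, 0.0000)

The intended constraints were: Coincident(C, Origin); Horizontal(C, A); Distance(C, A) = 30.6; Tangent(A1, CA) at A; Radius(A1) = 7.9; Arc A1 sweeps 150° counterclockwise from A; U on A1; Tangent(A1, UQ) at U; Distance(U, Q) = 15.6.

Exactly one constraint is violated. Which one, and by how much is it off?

Distance(U, Q) = 15.6 — off by 5.80.

C = (0.00, 0.00) ✓; C.y = 0.00, A.y = 0.00 ✓; |CA| = 30.60 ✓; ∠(DA, AC) = 90.00° ✓; |DA| = 7.900 ✓; bearing(D→U) − bearing(D→A) = 150.0° ✓; |DU| = 7.900 ✓; ∠(DU, UQ) = 90.00° ✓; |UQ| = 9.800 ✗.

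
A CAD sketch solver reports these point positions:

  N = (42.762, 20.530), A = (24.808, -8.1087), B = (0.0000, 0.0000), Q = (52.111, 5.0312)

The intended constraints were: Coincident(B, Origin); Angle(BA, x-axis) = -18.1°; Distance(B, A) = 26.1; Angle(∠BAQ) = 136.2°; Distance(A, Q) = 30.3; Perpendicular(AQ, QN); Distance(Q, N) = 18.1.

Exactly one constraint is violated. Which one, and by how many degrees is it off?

Perpendicular(AQ, QN) — off by 5.40°.

B = (0.00, 0.00) ✓; BA at -18.10° ✓; |BA| = 26.10 ✓; ∠BAQ = 136.2° ✓; |AQ| = 30.30 ✓; ∠(AQ, QN) = 95.40° ✗; |QN| = 18.10 ✓.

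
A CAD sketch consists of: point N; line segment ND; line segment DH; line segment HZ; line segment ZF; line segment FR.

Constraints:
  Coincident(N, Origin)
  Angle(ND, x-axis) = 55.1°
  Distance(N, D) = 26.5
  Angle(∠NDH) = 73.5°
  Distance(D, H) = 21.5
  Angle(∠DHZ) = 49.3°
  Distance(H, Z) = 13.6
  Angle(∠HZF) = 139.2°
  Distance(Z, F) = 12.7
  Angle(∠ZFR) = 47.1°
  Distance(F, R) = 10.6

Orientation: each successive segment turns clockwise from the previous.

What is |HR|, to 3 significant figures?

15.8

N is at the origin; ND runs at 55.1° with length 26.5, so D = (15.2, 21.7). ∠NDH = 73.5° gives DH at -51.4° from the x-axis; with |DH| = 21.5, H = (28.6, 4.93). ∠DHZ = 49.3° gives HZ at 178° from the x-axis; with |HZ| = 13.6, Z = (15.0, 5.43). ∠HZF = 139.2° gives ZF at 137° from the x-axis; with |ZF| = 12.7, F = (5.68, 14.1). ∠ZFR = 47.1° gives FR at 4.20° from the x-axis; with |FR| = 10.6, R = (16.3, 14.9). Then |HR| = |R − H| = 15.8.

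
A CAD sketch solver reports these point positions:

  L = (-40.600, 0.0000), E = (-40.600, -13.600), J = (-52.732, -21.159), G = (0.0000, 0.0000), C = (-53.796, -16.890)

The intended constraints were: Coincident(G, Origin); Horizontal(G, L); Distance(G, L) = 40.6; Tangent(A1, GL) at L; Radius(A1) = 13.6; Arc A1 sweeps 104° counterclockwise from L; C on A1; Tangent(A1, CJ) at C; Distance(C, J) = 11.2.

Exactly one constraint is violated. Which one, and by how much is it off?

Distance(C, J) = 11.2 — off by 6.80.

G = (0.00, 0.00) ✓; G.y = 0.00, L.y = 0.00 ✓; |GL| = 40.60 ✓; ∠(EL, LG) = 90.00° ✓; |EL| = 13.60 ✓; bearing(E→C) − bearing(E→L) = 104.0° ✓; |EC| = 13.60 ✓; ∠(EC, CJ) = 90.00° ✓; |CJ| = 4.400 ✗.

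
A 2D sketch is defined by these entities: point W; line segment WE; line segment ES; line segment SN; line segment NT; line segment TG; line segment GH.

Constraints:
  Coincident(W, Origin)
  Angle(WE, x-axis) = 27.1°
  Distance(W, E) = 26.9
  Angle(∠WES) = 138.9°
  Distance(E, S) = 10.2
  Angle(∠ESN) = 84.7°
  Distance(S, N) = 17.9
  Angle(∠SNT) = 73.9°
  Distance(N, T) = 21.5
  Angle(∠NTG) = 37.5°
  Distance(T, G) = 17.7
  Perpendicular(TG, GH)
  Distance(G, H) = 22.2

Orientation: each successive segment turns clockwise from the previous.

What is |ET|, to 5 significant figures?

15.204

∠ESN = 84.7° gives SN at -109.30° from the x-axis; with |SN| = 17.9, N = (27.928, -7.1075). ∠SNT = 73.9° gives NT at 144.60° from the x-axis; with |NT| = 21.5, T = (10.402, 5.3471). Then |ET| = |T − E| = 15.204.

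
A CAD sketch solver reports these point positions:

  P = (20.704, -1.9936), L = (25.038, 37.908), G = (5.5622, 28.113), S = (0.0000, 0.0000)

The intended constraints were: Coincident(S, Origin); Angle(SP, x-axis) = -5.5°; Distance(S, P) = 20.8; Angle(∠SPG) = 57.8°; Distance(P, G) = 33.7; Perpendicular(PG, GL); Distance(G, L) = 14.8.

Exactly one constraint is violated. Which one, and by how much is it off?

Distance(G, L) = 14.8 — off by 7.00.

S = (0.00, 0.00) ✓; SP at -5.500° ✓; |SP| = 20.80 ✓; ∠SPG = 57.80° ✓; |PG| = 33.70 ✓; ∠(PG, GL) = 90.00° ✓; |GL| = 21.80 ✗.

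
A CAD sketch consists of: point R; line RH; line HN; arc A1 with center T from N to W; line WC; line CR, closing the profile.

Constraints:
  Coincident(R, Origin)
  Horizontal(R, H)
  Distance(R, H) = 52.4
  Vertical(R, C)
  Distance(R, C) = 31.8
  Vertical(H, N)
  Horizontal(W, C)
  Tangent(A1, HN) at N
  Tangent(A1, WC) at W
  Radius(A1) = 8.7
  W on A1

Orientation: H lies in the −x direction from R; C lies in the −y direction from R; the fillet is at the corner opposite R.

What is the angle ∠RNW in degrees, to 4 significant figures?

68.79°

The virtual corner opposite R is at (-52.40, -31.80). Since A1 is tangent to HN there, TN ⟂ HN and A1 meets WC tangentially, so TW is at right angles to WC, with radius 8.7, so the center T sits 8.7 in from both sides at T = (-43.70, -23.10). That places the tangent points at N = (-52.40, -23.10) on HN and W = (-43.70, -31.80) on WC. Then cos ∠RNW = NR·NW / (|NR||NW|), giving 68.79°.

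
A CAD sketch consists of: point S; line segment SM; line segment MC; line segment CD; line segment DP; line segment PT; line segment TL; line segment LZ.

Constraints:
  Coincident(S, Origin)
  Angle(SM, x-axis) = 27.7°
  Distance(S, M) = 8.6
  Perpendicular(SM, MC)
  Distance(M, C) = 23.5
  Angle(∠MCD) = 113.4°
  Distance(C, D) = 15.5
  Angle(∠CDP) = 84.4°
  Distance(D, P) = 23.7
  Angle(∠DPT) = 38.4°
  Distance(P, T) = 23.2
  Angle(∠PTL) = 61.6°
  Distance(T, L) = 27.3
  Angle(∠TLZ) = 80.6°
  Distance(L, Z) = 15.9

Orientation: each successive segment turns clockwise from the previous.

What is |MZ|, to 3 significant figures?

36.0

∠PTL = 61.6° gives TL at -124° from the x-axis; with |TL| = 27.3, L = (-0.494, -37.2). ∠TLZ = 80.6° gives LZ at 136° from the x-axis; with |LZ| = 15.9, Z = (-12.0, -26.2). Then |MZ| = |Z − M| = 36.0.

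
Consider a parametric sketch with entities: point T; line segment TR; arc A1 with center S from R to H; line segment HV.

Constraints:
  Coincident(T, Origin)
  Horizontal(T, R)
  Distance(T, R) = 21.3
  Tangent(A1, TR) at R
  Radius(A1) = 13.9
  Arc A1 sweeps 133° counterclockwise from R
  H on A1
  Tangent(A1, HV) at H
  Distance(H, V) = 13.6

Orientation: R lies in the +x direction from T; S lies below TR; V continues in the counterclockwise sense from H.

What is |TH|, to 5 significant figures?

25.896

The tangent condition forces SR to be normal to TR, so S = R + (0, -13.9) = (21.300, -13.900). On A1, R sits at bearing 90° from S; a 133° counterclockwise sweep puts H at bearing 223°, so H = S + 13.9·(cos 223°, sin 223°) = (11.134, -23.380). Then |TH| = |H − T| = 25.896.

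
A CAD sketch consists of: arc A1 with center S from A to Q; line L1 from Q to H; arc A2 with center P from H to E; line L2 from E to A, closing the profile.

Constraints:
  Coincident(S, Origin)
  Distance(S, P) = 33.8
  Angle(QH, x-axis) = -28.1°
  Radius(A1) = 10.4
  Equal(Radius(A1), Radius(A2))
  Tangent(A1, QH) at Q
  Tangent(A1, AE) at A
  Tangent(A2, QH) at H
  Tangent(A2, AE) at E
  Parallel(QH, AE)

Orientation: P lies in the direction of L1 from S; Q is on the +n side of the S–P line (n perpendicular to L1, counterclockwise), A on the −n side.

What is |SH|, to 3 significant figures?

35.4

Tangency of A1 to both parallel lines with radius 10.4 puts Q and A at S ± 10.4·n: Q = (4.90, 9.17), A = (-4.90, -9.17). Equal radii place H and E the same way about P: H = P + 10.4·n = (34.7, -6.75), E = P − 10.4·n = (24.9, -25.1). Then |SH| = |H − S| = 35.4.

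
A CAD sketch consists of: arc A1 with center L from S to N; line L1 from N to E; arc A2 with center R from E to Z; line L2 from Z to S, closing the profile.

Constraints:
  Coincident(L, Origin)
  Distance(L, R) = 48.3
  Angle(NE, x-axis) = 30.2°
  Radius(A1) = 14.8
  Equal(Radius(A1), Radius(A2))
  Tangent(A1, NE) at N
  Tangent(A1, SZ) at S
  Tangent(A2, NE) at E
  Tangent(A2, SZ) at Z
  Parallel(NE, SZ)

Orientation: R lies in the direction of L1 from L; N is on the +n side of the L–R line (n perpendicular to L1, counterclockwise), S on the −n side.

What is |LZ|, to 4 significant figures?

50.52

The slot axis is L1's direction at 30.2°, so u = (cos 30.2°, sin 30.2°) = (0.8643, 0.5030) and n = (−sin 30.2°, cos 30.2°) = (-0.5030, 0.8643). L is at the origin and R lies 48.3 along u from L, so R = 48.3·u = (41.74, 24.30). Tangency of A1 to both parallel lines with radius 14.8 puts N and S at L ± 14.8·n: N = (-7.445, 12.79), S = (7.445, -12.79). Equal radii place E and Z the same way about R: E = R + 14.8·n = (34.30, 37.09), Z = R − 14.8·n = (49.19, 11.50). Then |LZ| = |Z − L| = 50.52.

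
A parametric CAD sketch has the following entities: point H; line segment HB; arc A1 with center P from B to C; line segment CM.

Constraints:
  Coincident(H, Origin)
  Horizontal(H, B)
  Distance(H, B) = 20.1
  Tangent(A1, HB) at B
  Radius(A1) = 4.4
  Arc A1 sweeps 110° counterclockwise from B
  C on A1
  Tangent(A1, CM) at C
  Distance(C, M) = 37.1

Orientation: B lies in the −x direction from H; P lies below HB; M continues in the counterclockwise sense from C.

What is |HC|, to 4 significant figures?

24.94

H is at the origin; HB is horizontal with |HB| = 20.1 and B on the −x side, so B = (-20.10, 0.000). Since A1 is tangent to HB there, PB ⟂ HB, so P = B + (0, -4.4) = (-20.10, -4.400). On A1, B sits at bearing 90° from P; a 110° counterclockwise sweep puts C at bearing 200°, so C = P + 4.4·(cos 200°, sin 200°) = (-24.23, -5.905). Then |HC| = |C − H| = 24.94.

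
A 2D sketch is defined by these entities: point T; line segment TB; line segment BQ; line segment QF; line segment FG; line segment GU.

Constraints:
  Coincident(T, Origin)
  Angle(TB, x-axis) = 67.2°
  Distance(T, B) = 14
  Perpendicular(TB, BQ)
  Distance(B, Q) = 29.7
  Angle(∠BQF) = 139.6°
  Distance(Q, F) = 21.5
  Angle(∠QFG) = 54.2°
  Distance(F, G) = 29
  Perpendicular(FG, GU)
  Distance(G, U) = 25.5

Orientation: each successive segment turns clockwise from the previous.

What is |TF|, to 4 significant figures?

46.07

T is at the origin; TB runs at 67.2° with length 14.0, so B = (5.425, 12.91). The perpendicularity gives BQ at right angles to TB, so BQ runs at -22.80°; with |BQ| = 29.7, Q = (32.80, 1.397). ∠BQF = 139.6° gives QF at -63.20° from the x-axis; with |QF| = 21.5, F = (42.50, -17.79). Then |TF| = |F − T| = 46.07.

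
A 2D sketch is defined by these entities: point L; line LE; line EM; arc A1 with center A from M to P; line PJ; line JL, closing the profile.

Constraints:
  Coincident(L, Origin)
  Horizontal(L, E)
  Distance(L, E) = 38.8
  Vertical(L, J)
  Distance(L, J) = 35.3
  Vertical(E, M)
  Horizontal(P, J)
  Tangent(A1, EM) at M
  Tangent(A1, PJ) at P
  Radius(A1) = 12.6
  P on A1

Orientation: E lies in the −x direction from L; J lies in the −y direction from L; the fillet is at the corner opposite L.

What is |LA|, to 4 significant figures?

34.67

L is at the origin; LE is horizontal with |LE| = 38.8 and E on the −x side, so E = (-38.80, 0.000). L and J share the same x with |LJ| = 35.3 and J on the −y side, so J = (0.000, -35.30). The virtual corner opposite L is at (-38.80, -35.30). Since A1 is tangent to EM there, AM ⟂ EM and A1 meets PJ tangentially, so AP is at right angles to PJ, with radius 12.6, so the center A sits 12.6 in from both sides at A = (-26.20, -22.70). Then |LA| = |A − L| = 34.67.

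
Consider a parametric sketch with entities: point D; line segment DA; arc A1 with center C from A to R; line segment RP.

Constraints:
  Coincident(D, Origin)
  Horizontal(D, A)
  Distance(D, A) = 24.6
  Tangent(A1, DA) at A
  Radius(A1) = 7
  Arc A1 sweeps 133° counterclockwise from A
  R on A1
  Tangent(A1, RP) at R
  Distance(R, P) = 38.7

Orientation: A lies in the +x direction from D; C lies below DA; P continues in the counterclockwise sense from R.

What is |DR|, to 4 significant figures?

22.76

Since A1 is tangent to DA there, CA ⟂ DA, so C = A + (0, -7) = (24.60, -7.000). On A1, A sits at bearing 90° from C; a 133° counterclockwise sweep puts R at bearing 223°, so R = C + 7.0·(cos 223°, sin 223°) = (19.48, -11.77). Then |DR| = |R − D| = 22.76.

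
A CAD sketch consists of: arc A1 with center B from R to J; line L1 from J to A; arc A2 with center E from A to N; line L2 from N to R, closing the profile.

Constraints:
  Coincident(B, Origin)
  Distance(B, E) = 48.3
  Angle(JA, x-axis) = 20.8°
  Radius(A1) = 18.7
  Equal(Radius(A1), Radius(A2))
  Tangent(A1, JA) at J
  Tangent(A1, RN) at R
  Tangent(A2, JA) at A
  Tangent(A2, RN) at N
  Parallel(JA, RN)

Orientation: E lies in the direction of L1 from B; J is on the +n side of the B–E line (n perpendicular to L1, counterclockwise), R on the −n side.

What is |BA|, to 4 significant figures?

51.79

The slot axis is L1's direction at 20.8°, so u = (cos 20.8°, sin 20.8°) = (0.9348, 0.3551) and n = (−sin 20.8°, cos 20.8°) = (-0.3551, 0.9348). B is at the origin and E lies 48.3 along u from B, so E = 48.3·u = (45.15, 17.15). Tangency of A1 to both parallel lines with radius 18.7 puts J and R at B ± 18.7·n: J = (-6.641, 17.48), R = (6.641, -17.48). Equal radii place A and N the same way about E: A = E + 18.7·n = (38.51, 34.63), N = E − 18.7·n = (51.79, -0.3296). Then |BA| = |A − B| = 51.79.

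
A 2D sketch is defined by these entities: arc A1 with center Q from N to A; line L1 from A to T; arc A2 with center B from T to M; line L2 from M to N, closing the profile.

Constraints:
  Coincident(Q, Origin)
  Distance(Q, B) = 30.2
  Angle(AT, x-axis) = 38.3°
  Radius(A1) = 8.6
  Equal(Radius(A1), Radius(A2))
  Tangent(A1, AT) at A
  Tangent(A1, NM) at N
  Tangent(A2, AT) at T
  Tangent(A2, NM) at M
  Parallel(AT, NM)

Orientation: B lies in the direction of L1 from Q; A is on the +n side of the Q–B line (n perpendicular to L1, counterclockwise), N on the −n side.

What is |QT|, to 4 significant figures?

31.40

Tangency of A1 to both parallel lines with radius 8.6 puts A and N at Q ± 8.6·n: A = (-5.330, 6.749), N = (5.330, -6.749). Equal radii place T and M the same way about B: T = B + 8.6·n = (18.37, 25.47), M = B − 8.6·n = (29.03, 11.97). Then |QT| = |T − Q| = 31.40.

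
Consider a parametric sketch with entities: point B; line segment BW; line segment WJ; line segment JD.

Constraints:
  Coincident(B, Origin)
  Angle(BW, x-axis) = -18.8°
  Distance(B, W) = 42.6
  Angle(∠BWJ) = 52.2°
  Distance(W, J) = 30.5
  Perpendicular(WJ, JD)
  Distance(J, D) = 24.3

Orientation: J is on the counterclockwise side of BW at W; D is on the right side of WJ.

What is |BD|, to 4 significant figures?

58.13

∠BWJ = 52.2°, so WJ runs at -18.8° + (180° − 52.2°) = 109.0° from the x-axis; with |WJ| = 30.5, J = W + 30.5·(cos 109.0°, sin 109.0°) = (30.40, 15.11). WJ ⟂ JD; with |JD| = 24.3 on the right of WJ, D = J + 24.3·(0.9455, 0.3256) = (53.37, 23.02). Then |BD| = |D − B| = 58.13.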